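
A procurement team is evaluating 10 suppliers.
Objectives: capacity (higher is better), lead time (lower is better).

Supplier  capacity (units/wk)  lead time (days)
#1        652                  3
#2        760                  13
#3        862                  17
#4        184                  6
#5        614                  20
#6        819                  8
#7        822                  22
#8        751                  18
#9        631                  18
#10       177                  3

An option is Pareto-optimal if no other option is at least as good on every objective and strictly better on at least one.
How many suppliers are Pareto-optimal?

#1: not dominated.
#2: dominated by #6 (capacity 819≥760, lead time 8≤13).
#3: not dominated (best capacity).
#4: dominated by #1 (capacity 652≥184, lead time 3≤6).
#5: dominated by #1 (capacity 652≥614, lead time 3≤20).
#6: not dominated.
#7: dominated by #3 (capacity 862≥822, lead time 17≤22).
#8: dominated by #2 (capacity 760≥751, lead time 13≤18).
#9: dominated by #1 (capacity 652≥631, lead time 3≤18).
#10: dominated by #1 (capacity 652≥177, lead time 3≤3).
Pareto-optimal: #1, #3, #6 → 3.

3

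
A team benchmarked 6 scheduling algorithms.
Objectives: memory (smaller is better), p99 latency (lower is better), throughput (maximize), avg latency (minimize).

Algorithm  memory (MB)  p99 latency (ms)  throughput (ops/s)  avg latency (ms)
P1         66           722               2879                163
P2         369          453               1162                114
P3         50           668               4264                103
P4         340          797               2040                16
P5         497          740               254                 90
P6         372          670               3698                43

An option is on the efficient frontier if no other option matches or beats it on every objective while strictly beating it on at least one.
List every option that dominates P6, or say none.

none

P1: worse on p99 latency (722 vs 670).
P2: worse on throughput (1162 vs 3698).
P3: worse on avg latency (103 vs 43).
P4: worse on p99 latency (797 vs 670).
P5: worse on memory (497 vs 372).
No option dominates P6.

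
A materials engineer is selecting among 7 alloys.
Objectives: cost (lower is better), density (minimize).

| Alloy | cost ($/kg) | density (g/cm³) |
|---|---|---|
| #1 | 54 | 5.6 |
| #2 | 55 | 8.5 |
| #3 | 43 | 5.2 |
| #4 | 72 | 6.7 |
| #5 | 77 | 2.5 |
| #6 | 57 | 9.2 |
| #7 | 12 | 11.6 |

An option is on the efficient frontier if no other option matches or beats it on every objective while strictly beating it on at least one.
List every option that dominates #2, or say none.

#1, #3

#1: cost 54≤55, density 5.6≤8.5 — dominates #2.
#3: cost 43≤55, density 5.2≤8.5 — dominates #2.
Others (#4, #5, #6, #7) are each worse than #2 on at least one objective.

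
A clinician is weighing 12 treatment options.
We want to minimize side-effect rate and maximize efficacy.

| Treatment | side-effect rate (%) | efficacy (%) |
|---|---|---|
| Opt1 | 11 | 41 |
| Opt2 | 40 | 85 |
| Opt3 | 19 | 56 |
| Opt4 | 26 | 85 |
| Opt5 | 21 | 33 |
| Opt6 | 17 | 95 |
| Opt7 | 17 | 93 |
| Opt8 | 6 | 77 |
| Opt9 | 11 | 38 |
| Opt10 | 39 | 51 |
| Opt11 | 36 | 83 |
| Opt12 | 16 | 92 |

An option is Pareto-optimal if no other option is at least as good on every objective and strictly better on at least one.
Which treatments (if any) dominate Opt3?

Opt6, Opt7, Opt8, Opt12

Opt6: side-effect rate 17≤19, efficacy 95≥56 — dominates Opt3.
Opt7: side-effect rate 17≤19, efficacy 93≥56 — dominates Opt3.
Opt8: side-effect rate 6≤19, efficacy 77≥56 — dominates Opt3.
Opt12: side-effect rate 16≤19, efficacy 92≥56 — dominates Opt3.
Others (Opt1, Opt2, Opt4, Opt5, Opt9, Opt10, Opt11) are each worse than Opt3 on at least one objective.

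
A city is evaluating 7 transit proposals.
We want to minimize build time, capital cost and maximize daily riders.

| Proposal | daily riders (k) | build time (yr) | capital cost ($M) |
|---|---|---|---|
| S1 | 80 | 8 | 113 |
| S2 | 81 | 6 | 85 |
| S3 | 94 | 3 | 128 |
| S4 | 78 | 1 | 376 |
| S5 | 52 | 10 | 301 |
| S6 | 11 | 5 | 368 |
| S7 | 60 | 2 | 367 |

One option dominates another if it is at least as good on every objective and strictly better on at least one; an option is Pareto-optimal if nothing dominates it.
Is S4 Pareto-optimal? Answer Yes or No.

S1: worse on build time (8 vs 1).
S2: worse on build time (6 vs 1).
S3: worse on build time (3 vs 1).
S5: worse on daily riders (52 vs 78).
S6: worse on daily riders (11 vs 78).
S7: worse on daily riders (60 vs 78).
No option is at least as good as S4 on every objective and strictly better on one.

Yes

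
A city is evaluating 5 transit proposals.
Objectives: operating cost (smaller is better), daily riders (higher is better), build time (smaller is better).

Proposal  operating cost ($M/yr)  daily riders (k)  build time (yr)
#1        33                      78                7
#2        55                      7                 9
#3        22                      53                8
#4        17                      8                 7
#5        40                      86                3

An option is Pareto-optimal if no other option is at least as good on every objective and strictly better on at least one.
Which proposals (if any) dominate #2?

#1: operating cost 33≤55, daily riders 78≥7, build time 7≤9 — dominates #2.
#3: operating cost 22≤55, daily riders 53≥7, build time 8≤9 — dominates #2.
#4: operating cost 17≤55, daily riders 8≥7, build time 7≤9 — dominates #2.
#5: operating cost 40≤55, daily riders 86≥7, build time 3≤9 — dominates #2.

#1, #3, #4, #5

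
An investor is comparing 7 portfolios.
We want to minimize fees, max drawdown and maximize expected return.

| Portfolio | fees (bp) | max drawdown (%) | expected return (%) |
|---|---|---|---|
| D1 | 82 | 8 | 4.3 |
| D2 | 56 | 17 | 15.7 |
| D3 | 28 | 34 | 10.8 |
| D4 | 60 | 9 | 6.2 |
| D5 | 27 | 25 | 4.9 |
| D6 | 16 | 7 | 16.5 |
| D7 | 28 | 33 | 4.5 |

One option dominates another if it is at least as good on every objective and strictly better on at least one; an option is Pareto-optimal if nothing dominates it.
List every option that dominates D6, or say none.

none

D1: worse on fees (82 vs 16).
D2: worse on fees (56 vs 16).
D3: worse on fees (28 vs 16).
D4: worse on fees (60 vs 16).
D5: worse on fees (27 vs 16).
D7: worse on fees (28 vs 16).
No option dominates D6.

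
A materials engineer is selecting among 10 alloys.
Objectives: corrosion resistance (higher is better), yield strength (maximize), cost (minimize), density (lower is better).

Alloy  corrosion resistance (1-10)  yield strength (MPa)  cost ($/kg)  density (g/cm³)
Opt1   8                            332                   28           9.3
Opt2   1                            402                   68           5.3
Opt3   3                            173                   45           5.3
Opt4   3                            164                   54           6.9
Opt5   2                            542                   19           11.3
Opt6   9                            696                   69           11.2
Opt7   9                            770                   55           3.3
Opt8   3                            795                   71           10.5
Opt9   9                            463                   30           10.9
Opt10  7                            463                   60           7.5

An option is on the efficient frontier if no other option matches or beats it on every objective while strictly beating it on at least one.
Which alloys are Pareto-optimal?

Opt1: not dominated.
Opt2: dominated by Opt7 (corrosion resistance 9≥1, yield strength 770≥402, cost 55≤68, density 3.3≤5.3).
Opt3: not dominated.
Opt4: dominated by Opt3 (corrosion resistance 3≥3, yield strength 173≥164, cost 45≤54, density 5.3≤6.9).
Opt5: not dominated (best cost).
Opt6: dominated by Opt7 (corrosion resistance 9≥9, yield strength 770≥696, cost 55≤69, density 3.3≤11.2).
Opt7: not dominated (best density).
Opt8: not dominated (best yield strength).
Opt9: not dominated.
Opt10: dominated by Opt7 (corrosion resistance 9≥7, yield strength 770≥463, cost 55≤60, density 3.3≤7.5).

Opt1, Opt3, Opt5, Opt7, Opt8, Opt9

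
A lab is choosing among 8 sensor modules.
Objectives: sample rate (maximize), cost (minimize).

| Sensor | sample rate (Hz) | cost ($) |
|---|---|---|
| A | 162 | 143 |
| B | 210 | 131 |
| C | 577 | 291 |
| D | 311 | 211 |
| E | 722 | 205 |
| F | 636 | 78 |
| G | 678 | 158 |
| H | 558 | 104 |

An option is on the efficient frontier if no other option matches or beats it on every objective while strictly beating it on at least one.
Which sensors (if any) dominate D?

E, F, G, H

E: sample rate 722≥311, cost 205≤211 — dominates D.
F: sample rate 636≥311, cost 78≤211 — dominates D.
G: sample rate 678≥311, cost 158≤211 — dominates D.
H: sample rate 558≥311, cost 104≤211 — dominates D.
Others (A, B, C) are each worse than D on at least one objective.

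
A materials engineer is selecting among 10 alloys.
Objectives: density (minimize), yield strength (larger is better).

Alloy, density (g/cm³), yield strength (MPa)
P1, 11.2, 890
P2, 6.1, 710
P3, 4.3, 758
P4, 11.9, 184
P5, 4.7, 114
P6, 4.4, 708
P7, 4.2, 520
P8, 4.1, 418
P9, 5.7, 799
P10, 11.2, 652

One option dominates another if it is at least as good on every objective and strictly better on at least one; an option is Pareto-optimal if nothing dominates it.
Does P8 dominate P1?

P8 vs P1: P8 is worse on yield strength (418 vs 890), so it does not dominate P1.

No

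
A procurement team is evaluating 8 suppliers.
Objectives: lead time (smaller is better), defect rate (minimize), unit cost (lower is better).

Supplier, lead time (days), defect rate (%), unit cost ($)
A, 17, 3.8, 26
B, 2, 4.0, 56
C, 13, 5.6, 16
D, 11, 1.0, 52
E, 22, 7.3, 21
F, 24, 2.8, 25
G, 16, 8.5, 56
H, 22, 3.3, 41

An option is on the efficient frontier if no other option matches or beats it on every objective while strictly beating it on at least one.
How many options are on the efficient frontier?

6

A: not dominated.
B: not dominated (best lead time).
C: not dominated (best unit cost).
D: not dominated (best defect rate).
E: dominated by C (lead time 13≤22, defect rate 5.6≤7.3, unit cost 16≤21).
F: not dominated.
G: dominated by B (lead time 2≤16, defect rate 4.0≤8.5, unit cost 56≤56).
H: not dominated.
Pareto-optimal: A, B, C, D, F, H → 6.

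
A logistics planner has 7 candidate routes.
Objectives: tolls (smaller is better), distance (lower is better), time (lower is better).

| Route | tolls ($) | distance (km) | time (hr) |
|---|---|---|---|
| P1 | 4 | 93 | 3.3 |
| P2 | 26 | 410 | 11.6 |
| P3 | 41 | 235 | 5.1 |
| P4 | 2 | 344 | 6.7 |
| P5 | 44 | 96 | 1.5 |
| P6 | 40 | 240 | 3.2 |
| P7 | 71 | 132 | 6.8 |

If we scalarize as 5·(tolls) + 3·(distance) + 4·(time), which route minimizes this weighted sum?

P1

P1: 5·4 + 3·93 + 4·3.3 = 312.2
P2: 5·26 + 3·410 + 4·11.6 = 1406.4
P3: 5·41 + 3·235 + 4·5.1 = 930.4
P4: 5·2 + 3·344 + 4·6.7 = 1068.8
P5: 5·44 + 3·96 + 4·1.5 = 514.0
P6: 5·40 + 3·240 + 4·3.2 = 932.8
P7: 5·71 + 3·132 + 4·6.8 = 778.2
Lowest: P1 at 312.2.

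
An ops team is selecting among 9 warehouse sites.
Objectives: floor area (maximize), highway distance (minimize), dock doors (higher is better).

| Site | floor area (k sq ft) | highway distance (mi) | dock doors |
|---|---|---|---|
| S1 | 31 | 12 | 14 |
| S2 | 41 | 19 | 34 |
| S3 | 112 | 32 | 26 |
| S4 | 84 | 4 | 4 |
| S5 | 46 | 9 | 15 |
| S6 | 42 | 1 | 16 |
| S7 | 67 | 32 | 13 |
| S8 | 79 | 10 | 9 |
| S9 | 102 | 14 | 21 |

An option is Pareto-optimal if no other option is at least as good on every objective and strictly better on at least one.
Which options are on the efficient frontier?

S1: dominated by S5 (floor area 46≥31, highway distance 9≤12, dock doors 15≥14).
S2: not dominated (best dock doors).
S3: not dominated (best floor area).
S4: not dominated.
S5: not dominated.
S6: not dominated (best highway distance).
S7: dominated by S3 (floor area 112≥67, highway distance 32≤32, dock doors 26≥13).
S8: not dominated.
S9: not dominated.

S2, S3, S4, S5, S6, S8, S9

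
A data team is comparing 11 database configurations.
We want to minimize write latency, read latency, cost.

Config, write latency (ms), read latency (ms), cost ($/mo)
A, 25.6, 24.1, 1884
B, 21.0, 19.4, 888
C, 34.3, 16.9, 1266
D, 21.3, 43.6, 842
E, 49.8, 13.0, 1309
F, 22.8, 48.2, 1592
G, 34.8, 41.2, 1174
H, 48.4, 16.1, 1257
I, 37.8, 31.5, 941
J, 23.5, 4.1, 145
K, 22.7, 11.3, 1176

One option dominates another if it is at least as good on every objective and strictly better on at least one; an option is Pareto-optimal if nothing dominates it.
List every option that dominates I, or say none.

B: write latency 21.0≤37.8, read latency 19.4≤31.5, cost 888≤941 — dominates I.
J: write latency 23.5≤37.8, read latency 4.1≤31.5, cost 145≤941 — dominates I.
Others (A, C, D, E, F, G, H, K) are each worse than I on at least one objective.

B, J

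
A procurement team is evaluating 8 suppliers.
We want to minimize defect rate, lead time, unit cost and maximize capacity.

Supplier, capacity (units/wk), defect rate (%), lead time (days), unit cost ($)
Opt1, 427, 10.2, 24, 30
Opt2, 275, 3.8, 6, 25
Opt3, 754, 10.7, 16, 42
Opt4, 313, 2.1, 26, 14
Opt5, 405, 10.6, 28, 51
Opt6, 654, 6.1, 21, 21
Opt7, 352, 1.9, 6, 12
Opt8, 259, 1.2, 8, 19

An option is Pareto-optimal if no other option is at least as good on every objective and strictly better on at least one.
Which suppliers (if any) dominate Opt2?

Opt7

Opt7: capacity 352≥275, defect rate 1.9≤3.8, lead time 6≤6, unit cost 12≤25 — dominates Opt2.
Others (Opt1, Opt3, Opt4, Opt5, Opt6, Opt8) are each worse than Opt2 on at least one objective.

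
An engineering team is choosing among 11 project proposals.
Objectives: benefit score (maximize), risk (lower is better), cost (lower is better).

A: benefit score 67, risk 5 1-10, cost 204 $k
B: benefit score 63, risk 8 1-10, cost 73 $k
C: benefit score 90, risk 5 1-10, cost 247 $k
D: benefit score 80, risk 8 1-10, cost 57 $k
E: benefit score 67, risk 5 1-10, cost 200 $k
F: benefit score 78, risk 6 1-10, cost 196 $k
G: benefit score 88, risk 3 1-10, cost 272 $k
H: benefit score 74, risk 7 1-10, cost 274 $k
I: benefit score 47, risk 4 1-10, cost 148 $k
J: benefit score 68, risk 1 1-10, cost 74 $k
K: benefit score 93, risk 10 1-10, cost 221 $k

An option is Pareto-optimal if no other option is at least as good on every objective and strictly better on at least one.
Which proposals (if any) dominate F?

none

A: worse on benefit score (67 vs 78).
B: worse on benefit score (63 vs 78).
C: worse on cost (247 vs 196).
D: worse on risk (8 vs 6).
E: worse on benefit score (67 vs 78).
G: worse on cost (272 vs 196).
H: worse on benefit score (74 vs 78).
I: worse on benefit score (47 vs 78).
J: worse on benefit score (68 vs 78).
K: worse on risk (10 vs 6).
No option dominates F.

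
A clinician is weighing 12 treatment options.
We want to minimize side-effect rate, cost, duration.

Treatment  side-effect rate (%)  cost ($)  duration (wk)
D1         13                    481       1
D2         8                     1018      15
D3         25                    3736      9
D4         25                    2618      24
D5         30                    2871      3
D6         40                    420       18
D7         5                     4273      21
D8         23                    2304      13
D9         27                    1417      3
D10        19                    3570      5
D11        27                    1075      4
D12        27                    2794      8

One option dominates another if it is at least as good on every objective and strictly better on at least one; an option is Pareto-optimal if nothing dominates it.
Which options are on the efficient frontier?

D1: not dominated (best duration).
D2: not dominated.
D3: dominated by D1 (side-effect rate 13≤25, cost 481≤3736, duration 1≤9).
D4: dominated by D1 (side-effect rate 13≤25, cost 481≤2618, duration 1≤24).
D5: dominated by D1 (side-effect rate 13≤30, cost 481≤2871, duration 1≤3).
D6: not dominated (best cost).
D7: not dominated (best side-effect rate).
D8: dominated by D1 (side-effect rate 13≤23, cost 481≤2304, duration 1≤13).
D9: dominated by D1 (side-effect rate 13≤27, cost 481≤1417, duration 1≤3).
D10: dominated by D1 (side-effect rate 13≤19, cost 481≤3570, duration 1≤5).
D11: dominated by D1 (side-effect rate 13≤27, cost 481≤1075, duration 1≤4).
D12: dominated by D1 (side-effect rate 13≤27, cost 481≤2794, duration 1≤8).

D1, D2, D6, D7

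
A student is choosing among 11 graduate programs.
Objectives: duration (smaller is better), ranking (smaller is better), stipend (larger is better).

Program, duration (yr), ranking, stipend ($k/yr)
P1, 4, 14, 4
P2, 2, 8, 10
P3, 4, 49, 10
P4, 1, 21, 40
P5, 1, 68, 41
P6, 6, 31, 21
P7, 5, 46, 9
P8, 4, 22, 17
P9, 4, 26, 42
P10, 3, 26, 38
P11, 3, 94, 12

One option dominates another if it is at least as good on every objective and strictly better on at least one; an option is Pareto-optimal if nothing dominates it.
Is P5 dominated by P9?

P9 vs P5: P9 is worse on duration (4 vs 1), so it does not dominate P5.

No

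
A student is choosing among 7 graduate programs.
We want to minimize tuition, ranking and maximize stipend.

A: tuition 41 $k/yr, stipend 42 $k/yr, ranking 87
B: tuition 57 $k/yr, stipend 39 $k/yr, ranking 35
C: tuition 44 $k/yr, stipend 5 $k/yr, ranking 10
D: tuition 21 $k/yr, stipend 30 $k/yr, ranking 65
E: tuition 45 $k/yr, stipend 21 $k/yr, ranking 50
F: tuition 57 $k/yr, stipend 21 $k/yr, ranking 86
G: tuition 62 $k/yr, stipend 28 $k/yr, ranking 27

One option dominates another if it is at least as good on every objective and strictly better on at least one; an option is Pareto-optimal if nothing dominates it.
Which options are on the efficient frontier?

A, B, C, D, E, G

A: not dominated (best stipend).
B: not dominated.
C: not dominated (best ranking).
D: not dominated (best tuition).
E: not dominated.
F: dominated by B (tuition 57≤57, stipend 39≥21, ranking 35≤86).
G: not dominated.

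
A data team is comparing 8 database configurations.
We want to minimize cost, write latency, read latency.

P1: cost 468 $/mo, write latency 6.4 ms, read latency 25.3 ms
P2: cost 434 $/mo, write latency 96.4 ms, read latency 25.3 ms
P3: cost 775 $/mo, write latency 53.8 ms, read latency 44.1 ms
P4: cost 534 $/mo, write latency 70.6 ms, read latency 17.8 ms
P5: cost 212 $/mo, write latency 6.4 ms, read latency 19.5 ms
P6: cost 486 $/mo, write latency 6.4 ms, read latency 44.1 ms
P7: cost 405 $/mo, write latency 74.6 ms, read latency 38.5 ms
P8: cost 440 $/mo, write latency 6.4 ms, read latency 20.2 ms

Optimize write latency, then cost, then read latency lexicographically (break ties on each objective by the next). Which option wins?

First minimize write latency: best is 6.4, kept {P1, P5, P6, P8}.
Then minimize cost: best is 212, kept {P5}.

P5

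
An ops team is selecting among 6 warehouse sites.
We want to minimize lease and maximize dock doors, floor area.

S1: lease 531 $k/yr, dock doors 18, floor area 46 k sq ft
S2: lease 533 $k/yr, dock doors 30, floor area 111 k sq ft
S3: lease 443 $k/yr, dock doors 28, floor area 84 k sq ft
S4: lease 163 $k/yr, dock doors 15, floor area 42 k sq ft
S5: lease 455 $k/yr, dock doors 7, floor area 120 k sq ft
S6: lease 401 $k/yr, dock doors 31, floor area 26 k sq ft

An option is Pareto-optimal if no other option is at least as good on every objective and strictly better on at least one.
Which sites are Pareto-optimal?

S1: dominated by S3 (lease 443≤531, dock doors 28≥18, floor area 84≥46).
S2: not dominated.
S3: not dominated.
S4: not dominated (best lease).
S5: not dominated (best floor area).
S6: not dominated (best dock doors).

S2, S3, S4, S5, S6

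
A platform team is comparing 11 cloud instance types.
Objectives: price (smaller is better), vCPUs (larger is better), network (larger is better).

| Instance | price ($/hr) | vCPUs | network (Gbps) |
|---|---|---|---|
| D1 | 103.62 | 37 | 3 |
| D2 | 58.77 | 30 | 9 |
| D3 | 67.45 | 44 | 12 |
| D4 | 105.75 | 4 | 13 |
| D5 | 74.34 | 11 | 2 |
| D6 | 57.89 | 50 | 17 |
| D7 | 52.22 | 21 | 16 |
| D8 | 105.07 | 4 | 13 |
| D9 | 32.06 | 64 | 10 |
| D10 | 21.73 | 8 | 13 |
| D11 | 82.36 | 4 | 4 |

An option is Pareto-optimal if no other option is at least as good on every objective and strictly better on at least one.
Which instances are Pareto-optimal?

D6, D7, D9, D10

D1: dominated by D3 (price 67.45≤103.62, vCPUs 44≥37, network 12≥3).
D2: dominated by D6 (price 57.89≤58.77, vCPUs 50≥30, network 17≥9).
D3: dominated by D6 (price 57.89≤67.45, vCPUs 50≥44, network 17≥12).
D4: dominated by D6 (price 57.89≤105.75, vCPUs 50≥4, network 17≥13).
D5: dominated by D2 (price 58.77≤74.34, vCPUs 30≥11, network 9≥2).
D6: not dominated (best network).
D7: not dominated.
D8: dominated by D6 (price 57.89≤105.07, vCPUs 50≥4, network 17≥13).
D9: not dominated (best vCPUs).
D10: not dominated (best price).
D11: dominated by D2 (price 58.77≤82.36, vCPUs 30≥4, network 9≥4).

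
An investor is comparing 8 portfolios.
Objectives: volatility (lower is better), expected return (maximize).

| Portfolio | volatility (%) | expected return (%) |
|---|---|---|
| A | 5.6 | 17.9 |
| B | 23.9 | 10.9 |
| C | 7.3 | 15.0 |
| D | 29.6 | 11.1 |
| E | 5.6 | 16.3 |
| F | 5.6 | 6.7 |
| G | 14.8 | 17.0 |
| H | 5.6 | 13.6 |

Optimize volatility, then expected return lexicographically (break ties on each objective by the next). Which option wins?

A

First minimize volatility: best is 5.6, kept {A, E, F, H}.
Then maximize expected return: best is 17.9, kept {A}.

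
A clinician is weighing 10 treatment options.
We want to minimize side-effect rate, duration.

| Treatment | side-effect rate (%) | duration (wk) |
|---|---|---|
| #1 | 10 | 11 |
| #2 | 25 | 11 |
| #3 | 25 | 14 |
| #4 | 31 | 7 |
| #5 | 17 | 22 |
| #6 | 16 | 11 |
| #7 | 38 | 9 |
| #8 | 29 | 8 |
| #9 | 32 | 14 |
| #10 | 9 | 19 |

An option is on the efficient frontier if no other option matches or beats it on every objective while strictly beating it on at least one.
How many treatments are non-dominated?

4

#1: not dominated.
#2: dominated by #1 (side-effect rate 10≤25, duration 11≤11).
#3: dominated by #1 (side-effect rate 10≤25, duration 11≤14).
#4: not dominated (best duration).
#5: dominated by #1 (side-effect rate 10≤17, duration 11≤22).
#6: dominated by #1 (side-effect rate 10≤16, duration 11≤11).
#7: dominated by #4 (side-effect rate 31≤38, duration 7≤9).
#8: not dominated.
#9: dominated by #1 (side-effect rate 10≤32, duration 11≤14).
#10: not dominated (best side-effect rate).
Pareto-optimal: #1, #4, #8, #10 → 4.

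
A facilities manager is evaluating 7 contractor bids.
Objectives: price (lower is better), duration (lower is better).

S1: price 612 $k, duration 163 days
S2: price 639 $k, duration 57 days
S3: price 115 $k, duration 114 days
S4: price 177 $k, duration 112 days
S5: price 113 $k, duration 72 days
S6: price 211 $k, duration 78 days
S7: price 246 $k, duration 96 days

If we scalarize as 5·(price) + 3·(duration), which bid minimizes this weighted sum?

S1: 5·612 + 3·163 = 3549
S2: 5·639 + 3·57 = 3366
S3: 5·115 + 3·114 = 917
S4: 5·177 + 3·112 = 1221
S5: 5·113 + 3·72 = 781
S6: 5·211 + 3·78 = 1289
S7: 5·246 + 3·96 = 1518
Lowest: S5 at 781.

S5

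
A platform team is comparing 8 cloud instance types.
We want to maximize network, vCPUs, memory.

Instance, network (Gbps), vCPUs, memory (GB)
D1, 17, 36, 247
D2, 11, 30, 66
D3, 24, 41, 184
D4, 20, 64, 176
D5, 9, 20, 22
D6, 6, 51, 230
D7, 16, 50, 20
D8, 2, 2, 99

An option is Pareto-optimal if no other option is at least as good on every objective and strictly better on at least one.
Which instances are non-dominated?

D1: not dominated (best memory).
D2: dominated by D1 (network 17≥11, vCPUs 36≥30, memory 247≥66).
D3: not dominated (best network).
D4: not dominated (best vCPUs).
D5: dominated by D1 (network 17≥9, vCPUs 36≥20, memory 247≥22).
D6: not dominated.
D7: dominated by D4 (network 20≥16, vCPUs 64≥50, memory 176≥20).
D8: dominated by D1 (network 17≥2, vCPUs 36≥2, memory 247≥99).

D1, D3, D4, D6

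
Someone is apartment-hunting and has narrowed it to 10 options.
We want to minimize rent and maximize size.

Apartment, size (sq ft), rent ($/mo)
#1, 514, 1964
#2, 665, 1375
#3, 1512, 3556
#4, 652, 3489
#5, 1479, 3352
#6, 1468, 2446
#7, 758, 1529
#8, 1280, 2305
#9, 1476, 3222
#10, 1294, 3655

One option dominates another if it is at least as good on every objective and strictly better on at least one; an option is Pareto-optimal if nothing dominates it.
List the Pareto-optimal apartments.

#2, #3, #5, #6, #7, #8, #9

#1: dominated by #2 (size 665≥514, rent 1375≤1964).
#2: not dominated (best rent).
#3: not dominated (best size).
#4: dominated by #2 (size 665≥652, rent 1375≤3489).
#5: not dominated.
#6: not dominated.
#7: not dominated.
#8: not dominated.
#9: not dominated.
#10: dominated by #3 (size 1512≥1294, rent 3556≤3655).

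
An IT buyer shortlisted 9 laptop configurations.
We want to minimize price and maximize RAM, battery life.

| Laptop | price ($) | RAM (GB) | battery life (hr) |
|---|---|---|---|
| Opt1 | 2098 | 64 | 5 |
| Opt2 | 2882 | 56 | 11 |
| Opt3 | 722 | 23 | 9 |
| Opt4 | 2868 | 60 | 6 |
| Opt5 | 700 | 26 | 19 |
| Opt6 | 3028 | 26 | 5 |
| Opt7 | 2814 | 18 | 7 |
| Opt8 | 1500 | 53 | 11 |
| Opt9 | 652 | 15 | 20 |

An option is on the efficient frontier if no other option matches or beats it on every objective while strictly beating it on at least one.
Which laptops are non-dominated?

Opt1, Opt2, Opt4, Opt5, Opt8, Opt9

Opt1: not dominated (best RAM).
Opt2: not dominated.
Opt3: dominated by Opt5 (price 700≤722, RAM 26≥23, battery life 19≥9).
Opt4: not dominated.
Opt5: not dominated.
Opt6: dominated by Opt1 (price 2098≤3028, RAM 64≥26, battery life 5≥5).
Opt7: dominated by Opt3 (price 722≤2814, RAM 23≥18, battery life 9≥7).
Opt8: not dominated.
Opt9: not dominated (best price).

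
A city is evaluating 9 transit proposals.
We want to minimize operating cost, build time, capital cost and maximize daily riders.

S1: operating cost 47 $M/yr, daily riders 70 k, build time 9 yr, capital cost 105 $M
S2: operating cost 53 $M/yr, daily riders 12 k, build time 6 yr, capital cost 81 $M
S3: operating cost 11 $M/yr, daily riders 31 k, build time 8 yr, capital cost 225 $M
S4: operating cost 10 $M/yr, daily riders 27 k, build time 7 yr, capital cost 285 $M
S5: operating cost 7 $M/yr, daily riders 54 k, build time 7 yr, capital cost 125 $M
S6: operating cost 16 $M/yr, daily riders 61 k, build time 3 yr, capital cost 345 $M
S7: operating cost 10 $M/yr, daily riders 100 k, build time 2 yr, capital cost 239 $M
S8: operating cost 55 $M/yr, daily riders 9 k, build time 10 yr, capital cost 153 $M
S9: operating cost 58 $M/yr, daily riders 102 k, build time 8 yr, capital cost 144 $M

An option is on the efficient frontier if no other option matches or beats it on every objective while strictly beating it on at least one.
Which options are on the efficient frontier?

S1, S2, S5, S7, S9

S1: not dominated.
S2: not dominated (best capital cost).
S3: dominated by S5 (operating cost 7≤11, daily riders 54≥31, build time 7≤8, capital cost 125≤225).
S4: dominated by S5 (operating cost 7≤10, daily riders 54≥27, build time 7≤7, capital cost 125≤285).
S5: not dominated (best operating cost).
S6: dominated by S7 (operating cost 10≤16, daily riders 100≥61, build time 2≤3, capital cost 239≤345).
S7: not dominated (best build time).
S8: dominated by S1 (operating cost 47≤55, daily riders 70≥9, build time 9≤10, capital cost 105≤153).
S9: not dominated (best daily riders).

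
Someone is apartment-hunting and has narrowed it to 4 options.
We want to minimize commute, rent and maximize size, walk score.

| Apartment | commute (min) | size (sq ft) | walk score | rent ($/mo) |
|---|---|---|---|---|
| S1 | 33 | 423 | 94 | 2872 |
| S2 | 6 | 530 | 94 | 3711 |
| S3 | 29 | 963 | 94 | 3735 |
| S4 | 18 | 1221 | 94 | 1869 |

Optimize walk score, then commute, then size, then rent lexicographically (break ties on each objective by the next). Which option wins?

S2

First maximize walk score: best is 94, kept {S1, S2, S3, S4}.
Then minimize commute: best is 6, kept {S2}.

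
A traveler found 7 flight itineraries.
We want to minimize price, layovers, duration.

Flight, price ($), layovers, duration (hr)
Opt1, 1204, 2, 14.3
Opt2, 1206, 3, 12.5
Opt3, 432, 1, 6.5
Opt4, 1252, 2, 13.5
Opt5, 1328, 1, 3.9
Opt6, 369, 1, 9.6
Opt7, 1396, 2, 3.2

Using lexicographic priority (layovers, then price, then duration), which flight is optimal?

Opt6

First minimize layovers: best is 1, kept {Opt3, Opt5, Opt6}.
Then minimize price: best is 369, kept {Opt6}.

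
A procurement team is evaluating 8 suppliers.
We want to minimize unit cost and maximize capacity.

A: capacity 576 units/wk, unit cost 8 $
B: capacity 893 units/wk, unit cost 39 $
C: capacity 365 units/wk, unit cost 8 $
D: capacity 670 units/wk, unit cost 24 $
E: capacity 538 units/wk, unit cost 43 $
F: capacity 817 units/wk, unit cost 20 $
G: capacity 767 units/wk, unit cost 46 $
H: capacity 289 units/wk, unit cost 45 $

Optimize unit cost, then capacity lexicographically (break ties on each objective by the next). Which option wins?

A

First minimize unit cost: best is 8, kept {A, C}.
Then maximize capacity: best is 576, kept {A}.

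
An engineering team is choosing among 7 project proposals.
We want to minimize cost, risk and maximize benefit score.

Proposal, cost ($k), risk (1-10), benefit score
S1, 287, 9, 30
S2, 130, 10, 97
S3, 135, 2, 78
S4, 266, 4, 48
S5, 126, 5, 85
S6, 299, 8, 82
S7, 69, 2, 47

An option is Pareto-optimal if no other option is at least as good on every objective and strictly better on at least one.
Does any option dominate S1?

S3 vs S1: cost 135≤287, risk 2≤9, benefit score 78≥30 — S3 is at least as good on every objective and strictly better on at least one, so S3 dominates S1.

Yes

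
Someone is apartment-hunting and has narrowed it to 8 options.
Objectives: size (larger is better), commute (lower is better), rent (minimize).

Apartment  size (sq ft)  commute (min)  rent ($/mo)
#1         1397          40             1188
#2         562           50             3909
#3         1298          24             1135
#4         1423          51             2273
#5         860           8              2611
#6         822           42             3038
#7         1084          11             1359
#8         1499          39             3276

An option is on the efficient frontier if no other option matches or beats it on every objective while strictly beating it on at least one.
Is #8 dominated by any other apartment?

No

#1: worse on size (1397 vs 1499).
#2: worse on size (562 vs 1499).
#3: worse on size (1298 vs 1499).
#4: worse on size (1423 vs 1499).
#5: worse on size (860 vs 1499).
#6: worse on size (822 vs 1499).
#7: worse on size (1084 vs 1499).
No option is at least as good as #8 on every objective and strictly better on one.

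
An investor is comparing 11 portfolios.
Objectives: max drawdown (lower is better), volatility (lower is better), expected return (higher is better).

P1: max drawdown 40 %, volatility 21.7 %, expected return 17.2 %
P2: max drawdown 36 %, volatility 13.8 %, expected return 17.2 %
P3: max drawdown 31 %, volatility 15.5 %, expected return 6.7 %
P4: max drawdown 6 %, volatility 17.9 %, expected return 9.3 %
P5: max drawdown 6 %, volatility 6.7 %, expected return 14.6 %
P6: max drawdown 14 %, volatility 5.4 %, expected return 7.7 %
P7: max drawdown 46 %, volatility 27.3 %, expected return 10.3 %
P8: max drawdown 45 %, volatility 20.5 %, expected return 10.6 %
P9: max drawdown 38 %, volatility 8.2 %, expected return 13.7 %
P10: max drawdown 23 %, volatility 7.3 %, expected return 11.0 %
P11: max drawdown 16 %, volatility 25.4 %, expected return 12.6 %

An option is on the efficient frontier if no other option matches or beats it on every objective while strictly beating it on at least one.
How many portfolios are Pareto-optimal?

P1: dominated by P2 (max drawdown 36≤40, volatility 13.8≤21.7, expected return 17.2≥17.2).
P2: not dominated.
P3: dominated by P5 (max drawdown 6≤31, volatility 6.7≤15.5, expected return 14.6≥6.7).
P4: dominated by P5 (max drawdown 6≤6, volatility 6.7≤17.9, expected return 14.6≥9.3).
P5: not dominated.
P6: not dominated (best volatility).
P7: dominated by P1 (max drawdown 40≤46, volatility 21.7≤27.3, expected return 17.2≥10.3).
P8: dominated by P2 (max drawdown 36≤45, volatility 13.8≤20.5, expected return 17.2≥10.6).
P9: dominated by P5 (max drawdown 6≤38, volatility 6.7≤8.2, expected return 14.6≥13.7).
P10: dominated by P5 (max drawdown 6≤23, volatility 6.7≤7.3, expected return 14.6≥11.0).
P11: dominated by P5 (max drawdown 6≤16, volatility 6.7≤25.4, expected return 14.6≥12.6).
Pareto-optimal: P2, P5, P6 → 3.

3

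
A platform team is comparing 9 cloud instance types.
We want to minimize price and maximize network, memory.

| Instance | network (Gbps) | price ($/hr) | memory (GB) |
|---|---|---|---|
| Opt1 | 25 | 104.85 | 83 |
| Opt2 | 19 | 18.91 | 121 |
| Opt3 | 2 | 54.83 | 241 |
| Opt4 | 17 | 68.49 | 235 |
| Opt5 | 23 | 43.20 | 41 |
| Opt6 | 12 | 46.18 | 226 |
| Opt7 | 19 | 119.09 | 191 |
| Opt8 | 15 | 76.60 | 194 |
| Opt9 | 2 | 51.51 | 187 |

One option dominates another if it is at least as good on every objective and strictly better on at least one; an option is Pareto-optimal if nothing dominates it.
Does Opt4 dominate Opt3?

No

Opt4 vs Opt3: Opt4 is worse on price (68.49 vs 54.83), so it does not dominate Opt3.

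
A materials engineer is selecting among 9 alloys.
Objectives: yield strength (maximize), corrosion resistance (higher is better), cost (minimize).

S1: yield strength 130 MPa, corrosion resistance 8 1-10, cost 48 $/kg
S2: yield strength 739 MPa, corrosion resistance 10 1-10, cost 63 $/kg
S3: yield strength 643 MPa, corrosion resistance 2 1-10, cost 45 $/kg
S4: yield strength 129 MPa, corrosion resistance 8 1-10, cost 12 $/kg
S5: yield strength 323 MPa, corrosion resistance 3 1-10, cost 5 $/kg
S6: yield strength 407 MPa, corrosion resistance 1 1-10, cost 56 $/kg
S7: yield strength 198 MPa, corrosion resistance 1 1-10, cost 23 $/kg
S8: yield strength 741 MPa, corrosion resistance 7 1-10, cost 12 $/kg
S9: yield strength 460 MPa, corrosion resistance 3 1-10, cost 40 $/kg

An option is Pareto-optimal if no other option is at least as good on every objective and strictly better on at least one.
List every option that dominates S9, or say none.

S8

S8: yield strength 741≥460, corrosion resistance 7≥3, cost 12≤40 — dominates S9.
Others (S1, S2, S3, S4, S5, S6, S7) are each worse than S9 on at least one objective.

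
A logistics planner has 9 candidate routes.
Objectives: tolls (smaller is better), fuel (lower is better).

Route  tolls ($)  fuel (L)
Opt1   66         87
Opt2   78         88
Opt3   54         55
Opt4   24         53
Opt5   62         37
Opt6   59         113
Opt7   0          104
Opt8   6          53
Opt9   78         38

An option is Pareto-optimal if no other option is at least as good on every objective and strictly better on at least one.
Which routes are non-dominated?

Opt5, Opt7, Opt8

Opt1: dominated by Opt3 (tolls 54≤66, fuel 55≤87).
Opt2: dominated by Opt1 (tolls 66≤78, fuel 87≤88).
Opt3: dominated by Opt4 (tolls 24≤54, fuel 53≤55).
Opt4: dominated by Opt8 (tolls 6≤24, fuel 53≤53).
Opt5: not dominated (best fuel).
Opt6: dominated by Opt3 (tolls 54≤59, fuel 55≤113).
Opt7: not dominated (best tolls).
Opt8: not dominated.
Opt9: dominated by Opt5 (tolls 62≤78, fuel 37≤38).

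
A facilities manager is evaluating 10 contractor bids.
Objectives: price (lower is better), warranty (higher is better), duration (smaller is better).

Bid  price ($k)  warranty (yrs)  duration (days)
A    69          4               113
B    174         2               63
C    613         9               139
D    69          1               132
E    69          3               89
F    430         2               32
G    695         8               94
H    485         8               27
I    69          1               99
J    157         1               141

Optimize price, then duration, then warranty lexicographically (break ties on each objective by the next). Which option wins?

E

First minimize price: best is 69, kept {A, D, E, I}.
Then minimize duration: best is 89, kept {E}.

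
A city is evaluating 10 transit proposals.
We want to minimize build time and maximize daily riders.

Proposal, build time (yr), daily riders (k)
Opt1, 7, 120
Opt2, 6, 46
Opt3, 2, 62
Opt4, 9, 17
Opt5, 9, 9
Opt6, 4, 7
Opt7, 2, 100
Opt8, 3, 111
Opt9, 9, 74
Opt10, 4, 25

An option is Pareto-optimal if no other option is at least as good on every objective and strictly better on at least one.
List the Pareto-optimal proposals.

Opt1: not dominated (best daily riders).
Opt2: dominated by Opt3 (build time 2≤6, daily riders 62≥46).
Opt3: dominated by Opt7 (build time 2≤2, daily riders 100≥62).
Opt4: dominated by Opt1 (build time 7≤9, daily riders 120≥17).
Opt5: dominated by Opt1 (build time 7≤9, daily riders 120≥9).
Opt6: dominated by Opt3 (build time 2≤4, daily riders 62≥7).
Opt7: not dominated.
Opt8: not dominated.
Opt9: dominated by Opt1 (build time 7≤9, daily riders 120≥74).
Opt10: dominated by Opt3 (build time 2≤4, daily riders 62≥25).

Opt1, Opt7, Opt8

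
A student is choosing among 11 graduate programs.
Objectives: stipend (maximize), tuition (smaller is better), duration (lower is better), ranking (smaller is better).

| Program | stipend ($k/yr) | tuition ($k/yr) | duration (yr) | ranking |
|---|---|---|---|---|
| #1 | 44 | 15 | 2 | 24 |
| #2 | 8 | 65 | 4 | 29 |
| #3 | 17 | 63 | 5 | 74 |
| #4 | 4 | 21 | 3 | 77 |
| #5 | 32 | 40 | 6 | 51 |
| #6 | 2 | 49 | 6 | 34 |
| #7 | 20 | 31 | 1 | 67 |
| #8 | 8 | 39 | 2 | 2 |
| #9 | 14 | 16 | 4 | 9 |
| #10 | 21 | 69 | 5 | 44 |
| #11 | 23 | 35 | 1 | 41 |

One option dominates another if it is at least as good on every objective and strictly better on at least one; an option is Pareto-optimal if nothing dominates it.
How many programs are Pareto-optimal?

#1: not dominated (best stipend).
#2: dominated by #1 (stipend 44≥8, tuition 15≤65, duration 2≤4, ranking 24≤29).
#3: dominated by #1 (stipend 44≥17, tuition 15≤63, duration 2≤5, ranking 24≤74).
#4: dominated by #1 (stipend 44≥4, tuition 15≤21, duration 2≤3, ranking 24≤77).
#5: dominated by #1 (stipend 44≥32, tuition 15≤40, duration 2≤6, ranking 24≤51).
#6: dominated by #1 (stipend 44≥2, tuition 15≤49, duration 2≤6, ranking 24≤34).
#7: not dominated.
#8: not dominated (best ranking).
#9: not dominated.
#10: dominated by #1 (stipend 44≥21, tuition 15≤69, duration 2≤5, ranking 24≤44).
#11: not dominated.
Pareto-optimal: #1, #7, #8, #9, #11 → 5.

5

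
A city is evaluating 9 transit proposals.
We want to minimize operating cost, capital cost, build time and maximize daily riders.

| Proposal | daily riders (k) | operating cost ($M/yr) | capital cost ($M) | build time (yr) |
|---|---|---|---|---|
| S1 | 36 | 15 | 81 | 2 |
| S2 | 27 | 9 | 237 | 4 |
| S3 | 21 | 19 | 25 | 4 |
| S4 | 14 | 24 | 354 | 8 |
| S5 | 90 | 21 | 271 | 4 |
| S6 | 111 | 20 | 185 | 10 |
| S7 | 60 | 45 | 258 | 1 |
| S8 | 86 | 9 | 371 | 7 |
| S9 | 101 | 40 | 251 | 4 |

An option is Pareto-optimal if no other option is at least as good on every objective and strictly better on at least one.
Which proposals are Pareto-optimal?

S1, S2, S3, S5, S6, S7, S8, S9

S1: not dominated.
S2: not dominated.
S3: not dominated (best capital cost).
S4: dominated by S1 (daily riders 36≥14, operating cost 15≤24, capital cost 81≤354, build time 2≤8).
S5: not dominated.
S6: not dominated (best daily riders).
S7: not dominated (best build time).
S8: not dominated.
S9: not dominated.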